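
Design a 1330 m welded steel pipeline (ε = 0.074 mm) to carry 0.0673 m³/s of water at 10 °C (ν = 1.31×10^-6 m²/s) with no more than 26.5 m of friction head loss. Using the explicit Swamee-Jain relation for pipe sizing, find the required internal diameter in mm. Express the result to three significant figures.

D ≈ 204 mm

Swamee-Jain (Type III): D = 0.66·[ε^1.25·(LQ²/(gh_f))^4.75 + ν·Q^9.4·(L/(gh_f))^5.2]^0.04
LQ²/(gh_f) = 0.02317; L/(gh_f) = 5.116
Term 1 = ε^1.25·(…)^4.75 = 1.18×10^-13; Term 2 = ν·Q^9.4·(…)^5.2 = 6.12×10^-14
D = 0.66·(1.18×10^-13 + 6.12×10^-14)^0.04 = 0.2040 m = 204 mm
Check: V = 2.06 m/s, Re = 3.21×10^5, f = 0.01739, h_f = 24.5 m ≈ 26.5 m ✓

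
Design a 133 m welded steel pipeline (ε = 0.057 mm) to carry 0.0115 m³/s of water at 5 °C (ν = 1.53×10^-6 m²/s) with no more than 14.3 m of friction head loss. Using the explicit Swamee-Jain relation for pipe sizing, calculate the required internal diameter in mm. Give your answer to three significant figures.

D ≈ 74.6 mm

Swamee-Jain (Type III): D = 0.66·[ε^1.25·(LQ²/(gh_f))^4.75 + ν·Q^9.4·(L/(gh_f))^5.2]^0.04
LQ²/(gh_f) = 1.254×10^-4; L/(gh_f) = 0.9481
Term 1 = ε^1.25·(…)^4.75 = 1.45×10^-24; Term 2 = ν·Q^9.4·(…)^5.2 = 6.84×10^-25
D = 0.66·(1.45×10^-24 + 6.84×10^-25)^0.04 = 0.07460 m = 74.6 mm
Check: V = 2.63 m/s, Re = 1.28×10^5, f = 0.02096, h_f = 13.2 m ≈ 14.3 m ✓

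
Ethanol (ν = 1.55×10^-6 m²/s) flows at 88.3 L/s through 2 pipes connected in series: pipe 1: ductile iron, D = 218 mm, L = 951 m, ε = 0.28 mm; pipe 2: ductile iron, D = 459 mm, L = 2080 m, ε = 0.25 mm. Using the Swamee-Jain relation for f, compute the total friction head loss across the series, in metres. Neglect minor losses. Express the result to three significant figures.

H ≈ 28.4 m

Pipe 1: V = 2.366 m/s, Re = 3.33×10^5, ε/D = 0.00128, f = 0.02177, h_1 = f(L/D)V²/2g = 27.09 m
Pipe 2: V = 0.5336 m/s, Re = 1.58×10^5, ε/D = 5.45×10^-4, f = 0.01959, h_2 = f(L/D)V²/2g = 1.288 m
Series → Q common, losses add: H = Σh = 28.38 m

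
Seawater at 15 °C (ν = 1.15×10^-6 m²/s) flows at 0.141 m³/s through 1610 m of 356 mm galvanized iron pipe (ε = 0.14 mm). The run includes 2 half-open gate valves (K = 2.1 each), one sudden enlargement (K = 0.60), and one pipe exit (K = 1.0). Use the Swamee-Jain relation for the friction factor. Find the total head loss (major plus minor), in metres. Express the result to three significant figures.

H_L ≈ 8.55 m

V = 4Q/(πD²) = 1.417 m/s; V²/2g = 0.1023 m
Re = 4.39×10^5, ε/D = 3.93×10^-4 → f = 0.01721 (Swamee-Jain)
Major: h_f = f(L/D)·V²/2g = 0.01721·4522·0.1023 = 7.959 m
Minor: ΣK = 5.80; h_m = ΣK·V²/2g = 0.5932 m
Total H_L = 7.959 + 0.5932 = 8.552 m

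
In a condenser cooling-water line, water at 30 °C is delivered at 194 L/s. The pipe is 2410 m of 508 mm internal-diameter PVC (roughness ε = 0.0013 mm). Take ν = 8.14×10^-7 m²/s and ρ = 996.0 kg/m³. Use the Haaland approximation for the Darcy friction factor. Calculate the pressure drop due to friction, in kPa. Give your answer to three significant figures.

V = 4Q/(πD²) = 4·0.194/(π·0.508²) = 0.9572 m/s
Re = VD/ν = 0.9572·0.508/8.14×10^-7 = 5.97×10^5 → turbulent
ε/D = 0.0013/508 = 2.56×10^-6
Haaland: f = 0.01269
h_f = f(L/D)V²/(2g) = 0.01269·(2410/0.508)·0.9572²/(2·9.81) = 2.811 m
Δp = ρg·h_f = 996.0·9.81·2.811 = 27.46 kPa

Δp ≈ 27.5 kPa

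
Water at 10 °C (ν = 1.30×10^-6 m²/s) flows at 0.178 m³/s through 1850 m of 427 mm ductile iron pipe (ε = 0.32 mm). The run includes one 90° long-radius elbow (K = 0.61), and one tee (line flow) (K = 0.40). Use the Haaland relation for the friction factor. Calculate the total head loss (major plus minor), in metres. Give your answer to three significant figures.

V = 4Q/(πD²) = 1.243 m/s; V²/2g = 0.07875 m
Re = 4.08×10^5, ε/D = 7.49×10^-4 → f = 0.01914 (Haaland)
Major: h_f = f(L/D)·V²/2g = 0.01914·4333·0.07875 = 6.529 m
Minor: ΣK = 1.01; h_m = ΣK·V²/2g = 0.07954 m
Total H_L = 6.529 + 0.07954 = 6.609 m

H_L ≈ 6.61 m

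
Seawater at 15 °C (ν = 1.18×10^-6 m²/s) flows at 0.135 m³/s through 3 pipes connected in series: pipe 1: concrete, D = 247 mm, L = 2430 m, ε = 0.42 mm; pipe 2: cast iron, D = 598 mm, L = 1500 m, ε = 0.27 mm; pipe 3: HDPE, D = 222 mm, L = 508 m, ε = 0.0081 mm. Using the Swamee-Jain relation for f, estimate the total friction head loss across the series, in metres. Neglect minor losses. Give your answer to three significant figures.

H ≈ 110 m

Pipe 1: V = 2.817 m/s, Re = 5.90×10^5, ε/D = 0.00170, f = 0.02290, h_1 = f(L/D)V²/2g = 91.14 m
Pipe 2: V = 0.4807 m/s, Re = 2.44×10^5, ε/D = 4.52×10^-4, f = 0.01835, h_2 = f(L/D)V²/2g = 0.5419 m
Pipe 3: V = 3.488 m/s, Re = 6.56×10^5, ε/D = 3.65×10^-5, f = 0.01313, h_3 = f(L/D)V²/2g = 18.62 m
Series → Q common, losses add: H = Σh = 110.3 m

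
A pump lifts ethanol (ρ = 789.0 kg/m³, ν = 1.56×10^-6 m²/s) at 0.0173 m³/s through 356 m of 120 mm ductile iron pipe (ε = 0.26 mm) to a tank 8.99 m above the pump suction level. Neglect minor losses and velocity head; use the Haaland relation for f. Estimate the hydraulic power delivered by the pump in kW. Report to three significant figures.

P_hyd ≈ 2.40 kW

V = 4Q/(πD²) = 1.530 m/s; Re = 1.18×10^5; ε/D = 0.00217; f = 0.02521
h_f = f(L/D)V²/2g = 8.919 m
Total head H = z + h_f = 8.99 + 8.919 = 17.91 m
P_hyd = ρgQH = 789.0·9.81·0.0173·17.91 = 2.398 kW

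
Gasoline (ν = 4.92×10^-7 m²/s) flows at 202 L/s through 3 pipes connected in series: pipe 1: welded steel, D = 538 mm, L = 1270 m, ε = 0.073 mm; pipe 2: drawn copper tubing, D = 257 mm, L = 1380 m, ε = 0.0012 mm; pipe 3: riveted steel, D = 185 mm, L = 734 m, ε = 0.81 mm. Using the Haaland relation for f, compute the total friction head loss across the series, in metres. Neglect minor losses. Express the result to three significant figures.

Pipe 1: V = 0.8886 m/s, Re = 9.72×10^5, ε/D = 1.36×10^-4, f = 0.01385, h_1 = f(L/D)V²/2g = 1.316 m
Pipe 2: V = 3.894 m/s, Re = 2.03×10^6, ε/D = 4.67×10^-6, f = 0.01045, h_2 = f(L/D)V²/2g = 43.37 m
Pipe 3: V = 7.515 m/s, Re = 2.83×10^6, ε/D = 0.00438, f = 0.02928, h_3 = f(L/D)V²/2g = 334.3 m
Series → Q common, losses add: H = Σh = 379.0 m

H ≈ 379 m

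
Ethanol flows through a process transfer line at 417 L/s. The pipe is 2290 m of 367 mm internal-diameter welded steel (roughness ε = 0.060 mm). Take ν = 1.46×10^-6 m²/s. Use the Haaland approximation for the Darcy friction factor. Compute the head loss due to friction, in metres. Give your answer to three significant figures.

V = 4Q/(πD²) = 4·0.417/(π·0.367²) = 3.942 m/s
Re = VD/ν = 3.942·0.367/1.46×10^-6 = 9.91×10^5 → turbulent
ε/D = 0.060/367 = 1.63×10^-4
Haaland: f = 0.01418
h_f = f(L/D)V²/(2g) = 0.01418·(2290/0.367)·3.942²/(2·9.81) = 70.09 m

h_f ≈ 70.1 m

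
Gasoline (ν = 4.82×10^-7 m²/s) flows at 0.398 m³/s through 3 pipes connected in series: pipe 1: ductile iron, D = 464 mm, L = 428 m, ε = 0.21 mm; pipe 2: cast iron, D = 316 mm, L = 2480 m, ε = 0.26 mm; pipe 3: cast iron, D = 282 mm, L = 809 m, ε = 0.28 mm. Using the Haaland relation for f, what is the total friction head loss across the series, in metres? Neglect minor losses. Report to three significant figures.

H ≈ 316 m

Pipe 1: V = 2.354 m/s, Re = 2.27×10^6, ε/D = 4.53×10^-4, f = 0.01658, h_1 = f(L/D)V²/2g = 4.318 m
Pipe 2: V = 5.075 m/s, Re = 3.33×10^6, ε/D = 8.23×10^-4, f = 0.01887, h_2 = f(L/D)V²/2g = 194.4 m
Pipe 3: V = 6.372 m/s, Re = 3.73×10^6, ε/D = 9.93×10^-4, f = 0.01971, h_3 = f(L/D)V²/2g = 117.0 m
Series → Q common, losses add: H = Σh = 315.7 m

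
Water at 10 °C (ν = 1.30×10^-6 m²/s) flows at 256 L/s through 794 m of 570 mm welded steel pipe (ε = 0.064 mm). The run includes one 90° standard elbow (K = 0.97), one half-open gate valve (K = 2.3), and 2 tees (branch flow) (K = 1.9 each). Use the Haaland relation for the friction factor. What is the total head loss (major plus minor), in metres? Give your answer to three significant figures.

V = 4Q/(πD²) = 1.003 m/s; V²/2g = 0.05130 m
Re = 4.40×10^5, ε/D = 1.12×10^-4 → f = 0.01461 (Haaland)
Major: h_f = f(L/D)·V²/2g = 0.01461·1393·0.05130 = 1.044 m
Minor: ΣK = 7.07; h_m = ΣK·V²/2g = 0.3627 m
Total H_L = 1.044 + 0.3627 = 1.407 m

H_L ≈ 1.41 m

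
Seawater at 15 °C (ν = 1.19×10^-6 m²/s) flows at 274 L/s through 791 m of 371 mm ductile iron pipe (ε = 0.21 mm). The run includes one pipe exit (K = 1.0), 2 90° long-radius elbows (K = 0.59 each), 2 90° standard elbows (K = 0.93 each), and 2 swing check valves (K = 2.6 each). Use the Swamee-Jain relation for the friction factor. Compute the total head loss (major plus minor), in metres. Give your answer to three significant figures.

H_L ≈ 15.5 m

V = 4Q/(πD²) = 2.535 m/s; V²/2g = 0.3274 m
Re = 7.90×10^5, ε/D = 5.66×10^-4 → f = 0.01786 (Swamee-Jain)
Major: h_f = f(L/D)·V²/2g = 0.01786·2132·0.3274 = 12.47 m
Minor: ΣK = 9.24; h_m = ΣK·V²/2g = 3.026 m
Total H_L = 12.47 + 3.026 = 15.49 m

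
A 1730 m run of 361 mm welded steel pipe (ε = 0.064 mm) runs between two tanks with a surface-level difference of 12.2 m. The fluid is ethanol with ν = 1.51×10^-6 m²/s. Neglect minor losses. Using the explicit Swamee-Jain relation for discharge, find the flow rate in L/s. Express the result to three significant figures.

Q ≈ 184 L/s

Swamee-Jain (Type II): Q = -0.965·√(gD⁵h_f/L)·ln[ε/(3.7D) + √(3.17ν²L/(gD³h_f))]
√(gD⁵h_f/L) = √(9.81·0.361⁵·12.2/1730) = 0.02059
ε/(3.7D) = 4.79×10^-5; √(3.17ν²L/(gD³h_f)) = 4.71×10^-5
Q = -0.965·0.02059·ln(9.504×10^-5) = 0.1841 m³/s
Check: V = 1.80 m/s, Re = 4.30×10^5, f = 0.01551, h_f = 12.3 m ≈ 12.2 m ✓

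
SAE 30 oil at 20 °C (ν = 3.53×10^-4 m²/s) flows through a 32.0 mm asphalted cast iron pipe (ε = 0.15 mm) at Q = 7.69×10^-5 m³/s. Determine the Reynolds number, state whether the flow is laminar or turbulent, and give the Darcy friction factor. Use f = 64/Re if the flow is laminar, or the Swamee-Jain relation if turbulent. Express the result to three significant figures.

V = 4Q/(πD²) = 0.09562 m/s
Re = VD/ν = 0.09562·0.0320/3.53×10^-4 = 8.67
Re < 2300 → laminar → f = 64/Re = 7.384

Re ≈ 8.67; laminar; f = 64/Re ≈ 7.38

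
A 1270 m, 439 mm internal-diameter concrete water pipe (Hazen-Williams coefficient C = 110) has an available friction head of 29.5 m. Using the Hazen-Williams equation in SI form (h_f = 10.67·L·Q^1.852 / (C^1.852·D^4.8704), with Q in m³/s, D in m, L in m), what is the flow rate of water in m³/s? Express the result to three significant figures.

Rearranging: Q = [h_f·C^1.852·D^4.8704 / (10.67·L)]^(1/1.852)
Q = [29.5·110^1.852·0.439^4.8704 / (10.67·1270)]^0.540 = 0.4610 m³/s

Q ≈ 0.461 m³/s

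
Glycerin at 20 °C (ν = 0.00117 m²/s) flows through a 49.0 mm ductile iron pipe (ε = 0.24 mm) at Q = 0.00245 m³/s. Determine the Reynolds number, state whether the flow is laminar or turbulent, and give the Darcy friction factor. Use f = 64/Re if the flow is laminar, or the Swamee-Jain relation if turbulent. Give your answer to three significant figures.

Re ≈ 54.4; laminar; f = 64/Re ≈ 1.18

V = 4Q/(πD²) = 1.299 m/s
Re = VD/ν = 1.299·0.0490/0.00117 = 54.4
Re < 2300 → laminar → f = 64/Re = 1.176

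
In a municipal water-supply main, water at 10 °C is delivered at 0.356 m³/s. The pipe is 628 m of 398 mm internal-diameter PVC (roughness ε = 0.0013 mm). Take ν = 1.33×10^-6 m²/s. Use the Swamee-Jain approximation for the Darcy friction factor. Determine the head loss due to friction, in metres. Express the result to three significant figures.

h_f ≈ 7.90 m

V = 4Q/(πD²) = 4·0.356/(π·0.398²) = 2.862 m/s
Re = VD/ν = 2.862·0.398/1.33×10^-6 = 8.56×10^5 → turbulent
ε/D = 0.0013/398 = 3.27×10^-6
Swamee-Jain: f = 0.01199
h_f = f(L/D)V²/(2g) = 0.01199·(628/0.398)·2.862²/(2·9.81) = 7.896 m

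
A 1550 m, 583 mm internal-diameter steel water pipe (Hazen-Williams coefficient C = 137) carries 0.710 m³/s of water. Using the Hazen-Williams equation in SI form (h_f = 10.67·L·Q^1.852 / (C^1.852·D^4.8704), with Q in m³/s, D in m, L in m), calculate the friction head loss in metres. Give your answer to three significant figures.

h_f = 10.67·1550·0.710^1.852 / (137^1.852·0.583^4.8704) = 13.40 m

h_f ≈ 13.4 m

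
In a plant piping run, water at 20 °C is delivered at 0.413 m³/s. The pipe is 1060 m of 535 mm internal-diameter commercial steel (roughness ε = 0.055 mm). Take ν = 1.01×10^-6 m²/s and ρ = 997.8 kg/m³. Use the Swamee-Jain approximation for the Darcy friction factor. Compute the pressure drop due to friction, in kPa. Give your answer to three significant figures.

V = 4Q/(πD²) = 4·0.413/(π·0.535²) = 1.837 m/s
Re = VD/ν = 1.837·0.535/1.01×10^-6 = 9.73×10^5 → turbulent
ε/D = 0.055/535 = 1.03×10^-4
Swamee-Jain: f = 0.01358
h_f = f(L/D)V²/(2g) = 0.01358·(1060/0.535)·1.837²/(2·9.81) = 4.629 m
Δp = ρg·h_f = 997.8·9.81·4.629 = 45.31 kPa

Δp ≈ 45.3 kPa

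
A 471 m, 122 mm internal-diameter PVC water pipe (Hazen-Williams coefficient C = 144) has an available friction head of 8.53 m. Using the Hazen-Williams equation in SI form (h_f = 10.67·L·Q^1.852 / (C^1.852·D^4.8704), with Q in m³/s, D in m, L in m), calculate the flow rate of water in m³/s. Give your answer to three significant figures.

Rearranging: Q = [h_f·C^1.852·D^4.8704 / (10.67·L)]^(1/1.852)
Q = [8.53·144^1.852·0.122^4.8704 / (10.67·471)]^0.540 = 0.01819 m³/s

Q ≈ 0.0182 m³/s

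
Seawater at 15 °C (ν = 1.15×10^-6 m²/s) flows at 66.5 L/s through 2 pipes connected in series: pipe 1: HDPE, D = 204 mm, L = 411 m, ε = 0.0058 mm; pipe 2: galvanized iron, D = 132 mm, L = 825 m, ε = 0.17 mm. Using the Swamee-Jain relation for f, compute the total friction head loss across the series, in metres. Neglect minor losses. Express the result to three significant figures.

H ≈ 168 m

Pipe 1: V = 2.035 m/s, Re = 3.61×10^5, ε/D = 2.84×10^-5, f = 0.01425, h_1 = f(L/D)V²/2g = 6.059 m
Pipe 2: V = 4.859 m/s, Re = 5.58×10^5, ε/D = 0.00129, f = 0.02147, h_2 = f(L/D)V²/2g = 161.5 m
Series → Q common, losses add: H = Σh = 167.5 m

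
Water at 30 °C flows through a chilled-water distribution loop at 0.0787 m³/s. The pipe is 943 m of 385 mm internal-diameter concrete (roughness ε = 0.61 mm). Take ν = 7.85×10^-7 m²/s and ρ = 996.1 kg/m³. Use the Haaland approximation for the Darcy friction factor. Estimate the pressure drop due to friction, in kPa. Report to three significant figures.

Δp ≈ 12.6 kPa

V = 4Q/(πD²) = 4·0.0787/(π·0.385²) = 0.6760 m/s
Re = VD/ν = 0.6760·0.385/7.85×10^-7 = 3.32×10^5 → turbulent
ε/D = 0.61/385 = 0.00158
Haaland: f = 0.02264
h_f = f(L/D)V²/(2g) = 0.02264·(943/0.385)·0.6760²/(2·9.81) = 1.292 m
Δp = ρg·h_f = 996.1·9.81·1.292 = 12.62 kPa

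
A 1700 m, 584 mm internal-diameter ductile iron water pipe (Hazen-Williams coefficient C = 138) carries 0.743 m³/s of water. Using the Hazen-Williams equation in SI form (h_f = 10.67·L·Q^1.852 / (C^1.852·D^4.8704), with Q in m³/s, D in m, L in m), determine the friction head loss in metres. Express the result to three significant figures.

h_f = 10.67·1700·0.743^1.852 / (138^1.852·0.584^4.8704) = 15.64 m

h_f ≈ 15.6 m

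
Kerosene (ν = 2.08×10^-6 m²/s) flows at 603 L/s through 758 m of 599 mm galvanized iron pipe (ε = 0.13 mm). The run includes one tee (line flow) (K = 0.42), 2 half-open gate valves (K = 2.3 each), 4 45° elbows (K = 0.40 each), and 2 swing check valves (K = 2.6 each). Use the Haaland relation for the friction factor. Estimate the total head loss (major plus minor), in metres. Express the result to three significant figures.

V = 4Q/(πD²) = 2.140 m/s; V²/2g = 0.2334 m
Re = 6.16×10^5, ε/D = 2.17×10^-4 → f = 0.01521 (Haaland)
Major: h_f = f(L/D)·V²/2g = 0.01521·1265·0.2334 = 4.492 m
Minor: ΣK = 11.8; h_m = ΣK·V²/2g = 2.758 m
Total H_L = 4.492 + 2.758 = 7.250 m

H_L ≈ 7.25 m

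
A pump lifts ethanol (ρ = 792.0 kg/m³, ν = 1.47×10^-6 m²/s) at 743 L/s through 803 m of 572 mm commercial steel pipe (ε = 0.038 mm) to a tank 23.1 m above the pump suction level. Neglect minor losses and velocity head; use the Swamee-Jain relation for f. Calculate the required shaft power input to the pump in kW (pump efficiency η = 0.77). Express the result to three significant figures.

P_shaft ≈ 231 kW

V = 4Q/(πD²) = 2.891 m/s; Re = 1.13×10^6; ε/D = 6.64×10^-5; f = 0.01283
h_f = f(L/D)V²/2g = 7.674 m
Total head H = z + h_f = 23.1 + 7.674 = 30.77 m
P_hyd = ρgQH = 792.0·9.81·0.743·30.77 = 177.7 kW
P_shaft = P_hyd/η = 177.7/0.77 = 230.7 kW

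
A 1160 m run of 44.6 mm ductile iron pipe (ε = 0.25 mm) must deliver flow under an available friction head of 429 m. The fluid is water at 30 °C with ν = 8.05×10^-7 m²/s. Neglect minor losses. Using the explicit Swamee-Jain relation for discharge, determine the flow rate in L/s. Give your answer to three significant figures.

Swamee-Jain (Type II): Q = -0.965·√(gD⁵h_f/L)·ln[ε/(3.7D) + √(3.17ν²L/(gD³h_f))]
√(gD⁵h_f/L) = √(9.81·0.0446⁵·429/1160) = 8.001×10^-4
ε/(3.7D) = 0.00151; √(3.17ν²L/(gD³h_f)) = 7.99×10^-5
Q = -0.965·8.001×10^-4·ln(0.001595) = 0.004973 m³/s
Check: V = 3.18 m/s, Re = 1.76×10^5, f = 0.03213, h_f = 432 m ≈ 429 m ✓

Q ≈ 4.97 L/s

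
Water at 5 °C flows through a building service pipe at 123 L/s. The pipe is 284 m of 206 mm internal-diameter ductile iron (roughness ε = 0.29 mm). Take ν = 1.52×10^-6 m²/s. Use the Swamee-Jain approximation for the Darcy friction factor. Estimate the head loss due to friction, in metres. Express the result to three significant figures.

V = 4Q/(πD²) = 4·0.123/(π·0.206²) = 3.690 m/s
Re = VD/ν = 3.690·0.206/1.52×10^-6 = 5.00×10^5 → turbulent
ε/D = 0.29/206 = 0.00141
Swamee-Jain: f = 0.02197
h_f = f(L/D)V²/(2g) = 0.02197·(284/0.206)·3.690²/(2·9.81) = 21.02 m

h_f ≈ 21.0 m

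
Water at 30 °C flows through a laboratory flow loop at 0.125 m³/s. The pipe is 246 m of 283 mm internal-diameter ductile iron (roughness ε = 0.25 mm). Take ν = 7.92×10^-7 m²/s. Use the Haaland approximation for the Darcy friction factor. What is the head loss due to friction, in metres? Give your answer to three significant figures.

h_f ≈ 3.41 m

V = 4Q/(πD²) = 4·0.125/(π·0.283²) = 1.987 m/s
Re = VD/ν = 1.987·0.283/7.92×10^-7 = 7.10×10^5 → turbulent
ε/D = 0.25/283 = 8.83×10^-4
Haaland: f = 0.01950
h_f = f(L/D)V²/(2g) = 0.01950·(246/0.283)·1.987²/(2·9.81) = 3.412 m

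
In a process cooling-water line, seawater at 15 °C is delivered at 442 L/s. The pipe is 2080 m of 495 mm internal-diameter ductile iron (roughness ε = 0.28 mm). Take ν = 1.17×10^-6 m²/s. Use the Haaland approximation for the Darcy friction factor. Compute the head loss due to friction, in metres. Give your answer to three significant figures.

V = 4Q/(πD²) = 4·0.442/(π·0.495²) = 2.297 m/s
Re = VD/ν = 2.297·0.495/1.17×10^-6 = 9.72×10^5 → turbulent
ε/D = 0.28/495 = 5.66×10^-4
Haaland: f = 0.01762
h_f = f(L/D)V²/(2g) = 0.01762·(2080/0.495)·2.297²/(2·9.81) = 19.91 m

h_f ≈ 19.9 m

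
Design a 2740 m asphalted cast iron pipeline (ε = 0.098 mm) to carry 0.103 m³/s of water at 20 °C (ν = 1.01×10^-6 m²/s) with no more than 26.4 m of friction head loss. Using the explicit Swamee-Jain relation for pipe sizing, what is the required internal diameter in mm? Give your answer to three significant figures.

D ≈ 278 mm

Swamee-Jain (Type III): D = 0.66·[ε^1.25·(LQ²/(gh_f))^4.75 + ν·Q^9.4·(L/(gh_f))^5.2]^0.04
LQ²/(gh_f) = 0.1122; L/(gh_f) = 10.58
Term 1 = ε^1.25·(…)^4.75 = 3.00×10^-10; Term 2 = ν·Q^9.4·(…)^5.2 = 1.13×10^-10
D = 0.66·(3.00×10^-10 + 1.13×10^-10)^0.04 = 0.2781 m = 278 mm
Check: V = 1.70 m/s, Re = 4.67×10^5, f = 0.01685, h_f = 24.3 m ≈ 26.4 m ✓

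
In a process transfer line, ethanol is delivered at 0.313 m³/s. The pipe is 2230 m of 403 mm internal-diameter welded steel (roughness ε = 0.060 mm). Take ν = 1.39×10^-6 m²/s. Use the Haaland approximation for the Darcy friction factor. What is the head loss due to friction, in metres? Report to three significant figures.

h_f ≈ 24.3 m

V = 4Q/(πD²) = 4·0.313/(π·0.403²) = 2.454 m/s
Re = VD/ν = 2.454·0.403/1.39×10^-6 = 7.11×10^5 → turbulent
ε/D = 0.060/403 = 1.49×10^-4
Haaland: f = 0.01434
h_f = f(L/D)V²/(2g) = 0.01434·(2230/0.403)·2.454²/(2·9.81) = 24.35 m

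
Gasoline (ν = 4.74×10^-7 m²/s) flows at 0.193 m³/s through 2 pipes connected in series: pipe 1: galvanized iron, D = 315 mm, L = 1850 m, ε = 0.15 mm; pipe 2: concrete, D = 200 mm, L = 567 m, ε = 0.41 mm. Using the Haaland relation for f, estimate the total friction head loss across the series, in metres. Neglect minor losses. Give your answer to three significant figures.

H ≈ 160 m

Pipe 1: V = 2.477 m/s, Re = 1.65×10^6, ε/D = 4.76×10^-4, f = 0.01683, h_1 = f(L/D)V²/2g = 30.90 m
Pipe 2: V = 6.143 m/s, Re = 2.59×10^6, ε/D = 0.00205, f = 0.02368, h_2 = f(L/D)V²/2g = 129.2 m
Series → Q common, losses add: H = Σh = 160.1 m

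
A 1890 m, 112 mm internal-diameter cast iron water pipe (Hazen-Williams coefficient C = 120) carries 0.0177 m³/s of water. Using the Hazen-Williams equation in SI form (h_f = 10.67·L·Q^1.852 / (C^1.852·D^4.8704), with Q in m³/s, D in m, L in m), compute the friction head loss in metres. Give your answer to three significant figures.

h_f = 10.67·1890·0.0177^1.852 / (120^1.852·0.112^4.8704) = 69.17 m

h_f ≈ 69.2 m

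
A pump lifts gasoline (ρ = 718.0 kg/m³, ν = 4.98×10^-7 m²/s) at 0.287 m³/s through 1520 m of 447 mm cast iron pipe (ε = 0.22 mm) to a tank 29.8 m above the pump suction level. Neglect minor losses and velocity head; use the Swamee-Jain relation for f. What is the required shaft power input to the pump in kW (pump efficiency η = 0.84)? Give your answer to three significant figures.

V = 4Q/(πD²) = 1.829 m/s; Re = 1.64×10^6; ε/D = 4.92×10^-4; f = 0.01704
h_f = f(L/D)V²/2g = 9.875 m
Total head H = z + h_f = 29.8 + 9.875 = 39.68 m
P_hyd = ρgQH = 718.0·9.81·0.287·39.68 = 80.20 kW
P_shaft = P_hyd/η = 80.20/0.84 = 95.48 kW

P_shaft ≈ 95.5 kW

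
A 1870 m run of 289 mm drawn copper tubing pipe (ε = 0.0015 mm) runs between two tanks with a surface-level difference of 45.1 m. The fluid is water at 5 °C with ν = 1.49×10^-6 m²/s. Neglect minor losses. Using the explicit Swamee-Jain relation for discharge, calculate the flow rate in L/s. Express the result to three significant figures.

Swamee-Jain (Type II): Q = -0.965·√(gD⁵h_f/L)·ln[ε/(3.7D) + √(3.17ν²L/(gD³h_f))]
√(gD⁵h_f/L) = √(9.81·0.289⁵·45.1/1870) = 0.02184
ε/(3.7D) = 1.40×10^-6; √(3.17ν²L/(gD³h_f)) = 3.51×10^-5
Q = -0.965·0.02184·ln(3.651×10^-5) = 0.2153 m³/s
Check: V = 3.28 m/s, Re = 6.37×10^5, f = 0.01264, h_f = 44.9 m ≈ 45.1 m ✓

Q ≈ 215 L/s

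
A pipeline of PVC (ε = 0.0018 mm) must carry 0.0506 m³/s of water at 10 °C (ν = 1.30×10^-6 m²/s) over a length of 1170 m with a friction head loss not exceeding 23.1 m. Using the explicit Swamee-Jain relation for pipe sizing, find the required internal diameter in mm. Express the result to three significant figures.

D ≈ 176 mm

Swamee-Jain (Type III): D = 0.66·[ε^1.25·(LQ²/(gh_f))^4.75 + ν·Q^9.4·(L/(gh_f))^5.2]^0.04
LQ²/(gh_f) = 0.01322; L/(gh_f) = 5.163
Term 1 = ε^1.25·(…)^4.75 = 7.85×10^-17; Term 2 = ν·Q^9.4·(…)^5.2 = 4.37×10^-15
D = 0.66·(7.85×10^-17 + 4.37×10^-15)^0.04 = 0.1760 m = 176 mm
Check: V = 2.08 m/s, Re = 2.82×10^5, f = 0.01466, h_f = 21.5 m ≈ 23.1 m ✓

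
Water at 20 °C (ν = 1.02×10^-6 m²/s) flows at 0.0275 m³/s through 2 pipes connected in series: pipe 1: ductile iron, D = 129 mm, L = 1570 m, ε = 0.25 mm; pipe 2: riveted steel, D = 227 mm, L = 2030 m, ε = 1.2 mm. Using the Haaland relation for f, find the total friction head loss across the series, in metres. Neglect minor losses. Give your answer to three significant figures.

Pipe 1: V = 2.104 m/s, Re = 2.66×10^5, ε/D = 0.00194, f = 0.02388, h_1 = f(L/D)V²/2g = 65.58 m
Pipe 2: V = 0.6795 m/s, Re = 1.51×10^5, ε/D = 0.00529, f = 0.03150, h_2 = f(L/D)V²/2g = 6.628 m
Series → Q common, losses add: H = Σh = 72.21 m

H ≈ 72.2 m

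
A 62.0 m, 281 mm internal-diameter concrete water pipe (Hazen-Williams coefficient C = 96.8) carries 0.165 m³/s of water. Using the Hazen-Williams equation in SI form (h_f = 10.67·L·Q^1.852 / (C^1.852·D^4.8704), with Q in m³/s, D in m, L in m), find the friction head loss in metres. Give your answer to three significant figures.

h_f = 10.67·62.0·0.165^1.852 / (96.8^1.852·0.281^4.8704) = 2.391 m

h_f ≈ 2.39 m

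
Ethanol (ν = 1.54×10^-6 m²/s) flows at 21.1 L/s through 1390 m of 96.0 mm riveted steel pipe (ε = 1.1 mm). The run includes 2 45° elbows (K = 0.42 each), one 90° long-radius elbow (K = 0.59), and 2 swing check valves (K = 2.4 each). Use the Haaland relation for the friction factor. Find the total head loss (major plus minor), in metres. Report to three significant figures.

V = 4Q/(πD²) = 2.915 m/s; V²/2g = 0.4331 m
Re = 1.82×10^5, ε/D = 0.0115 → f = 0.04008 (Haaland)
Major: h_f = f(L/D)·V²/2g = 0.04008·14479·0.4331 = 251.3 m
Minor: ΣK = 6.23; h_m = ΣK·V²/2g = 2.698 m
Total H_L = 251.3 + 2.698 = 254.0 m

H_L ≈ 254 m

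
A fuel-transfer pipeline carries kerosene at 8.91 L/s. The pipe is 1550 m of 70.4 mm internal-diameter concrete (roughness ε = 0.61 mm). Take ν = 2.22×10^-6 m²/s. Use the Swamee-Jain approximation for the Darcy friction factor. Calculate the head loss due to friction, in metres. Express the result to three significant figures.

V = 4Q/(πD²) = 4·0.00891/(π·0.0704²) = 2.289 m/s
Re = VD/ν = 2.289·0.0704/2.22×10^-6 = 7.26×10^4 → turbulent
ε/D = 0.61/70.4 = 0.00866
Swamee-Jain: f = 0.03733
h_f = f(L/D)V²/(2g) = 0.03733·(1550/0.0704)·2.289²/(2·9.81) = 219.5 m

h_f ≈ 220 m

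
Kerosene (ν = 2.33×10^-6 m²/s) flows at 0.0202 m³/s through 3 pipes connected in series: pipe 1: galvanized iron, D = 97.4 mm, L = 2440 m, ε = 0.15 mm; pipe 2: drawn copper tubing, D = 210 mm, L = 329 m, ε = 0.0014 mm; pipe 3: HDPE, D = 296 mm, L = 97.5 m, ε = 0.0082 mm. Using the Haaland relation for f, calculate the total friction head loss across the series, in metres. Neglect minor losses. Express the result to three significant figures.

Pipe 1: V = 2.711 m/s, Re = 1.13×10^5, ε/D = 0.00154, f = 0.02350, h_1 = f(L/D)V²/2g = 220.5 m
Pipe 2: V = 0.5832 m/s, Re = 5.26×10^4, ε/D = 6.67×10^-6, f = 0.02050, h_2 = f(L/D)V²/2g = 0.5567 m
Pipe 3: V = 0.2935 m/s, Re = 3.73×10^4, ε/D = 2.77×10^-5, f = 0.02221, h_3 = f(L/D)V²/2g = 0.03213 m
Series → Q common, losses add: H = Σh = 221.1 m

H ≈ 221 m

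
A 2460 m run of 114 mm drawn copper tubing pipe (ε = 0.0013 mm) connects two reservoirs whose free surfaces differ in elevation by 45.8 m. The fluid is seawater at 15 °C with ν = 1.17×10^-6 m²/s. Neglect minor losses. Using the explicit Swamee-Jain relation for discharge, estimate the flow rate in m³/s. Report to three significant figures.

Q ≈ 0.0162 m³/s

Swamee-Jain (Type II): Q = -0.965·√(gD⁵h_f/L)·ln[ε/(3.7D) + √(3.17ν²L/(gD³h_f))]
√(gD⁵h_f/L) = √(9.81·0.114⁵·45.8/2460) = 0.001875
ε/(3.7D) = 3.08×10^-6; √(3.17ν²L/(gD³h_f)) = 1.27×10^-4
Q = -0.965·0.001875·ln(1.297×10^-4) = 0.01620 m³/s
Check: V = 1.59 m/s, Re = 1.55×10^5, f = 0.01643, h_f = 45.5 m ≈ 45.8 m ✓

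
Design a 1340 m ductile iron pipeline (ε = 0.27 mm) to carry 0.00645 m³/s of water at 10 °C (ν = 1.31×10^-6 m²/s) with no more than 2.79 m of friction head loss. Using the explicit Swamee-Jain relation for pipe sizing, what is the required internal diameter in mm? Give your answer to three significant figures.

D ≈ 137 mm

Swamee-Jain (Type III): D = 0.66·[ε^1.25·(LQ²/(gh_f))^4.75 + ν·Q^9.4·(L/(gh_f))^5.2]^0.04
LQ²/(gh_f) = 0.002037; L/(gh_f) = 48.96
Term 1 = ε^1.25·(…)^4.75 = 5.71×10^-18; Term 2 = ν·Q^9.4·(…)^5.2 = 2.06×10^-18
D = 0.66·(5.71×10^-18 + 2.06×10^-18)^0.04 = 0.1365 m = 137 mm
Check: V = 0.441 m/s, Re = 4.59×10^4, f = 0.02695, h_f = 2.62 m ≈ 2.79 m ✓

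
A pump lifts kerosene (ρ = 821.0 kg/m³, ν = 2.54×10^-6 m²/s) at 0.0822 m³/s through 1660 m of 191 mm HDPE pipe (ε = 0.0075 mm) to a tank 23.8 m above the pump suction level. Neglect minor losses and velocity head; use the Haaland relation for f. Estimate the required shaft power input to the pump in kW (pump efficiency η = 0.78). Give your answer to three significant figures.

V = 4Q/(πD²) = 2.869 m/s; Re = 2.16×10^5; ε/D = 3.93×10^-5; f = 0.01554
h_f = f(L/D)V²/2g = 56.67 m
Total head H = z + h_f = 23.8 + 56.67 = 80.47 m
P_hyd = ρgQH = 821.0·9.81·0.0822·80.47 = 53.28 kW
P_shaft = P_hyd/η = 53.28/0.78 = 68.30 kW

P_shaft ≈ 68.3 kW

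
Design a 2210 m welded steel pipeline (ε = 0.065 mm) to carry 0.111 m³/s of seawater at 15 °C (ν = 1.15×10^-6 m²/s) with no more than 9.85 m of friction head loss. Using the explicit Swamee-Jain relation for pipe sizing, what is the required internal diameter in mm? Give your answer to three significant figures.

D ≈ 329 mm

Swamee-Jain (Type III): D = 0.66·[ε^1.25·(LQ²/(gh_f))^4.75 + ν·Q^9.4·(L/(gh_f))^5.2]^0.04
LQ²/(gh_f) = 0.2818; L/(gh_f) = 22.87
Term 1 = ε^1.25·(…)^4.75 = 1.42×10^-8; Term 2 = ν·Q^9.4·(…)^5.2 = 1.43×10^-8
D = 0.66·(1.42×10^-8 + 1.43×10^-8)^0.04 = 0.3294 m = 329 mm
Check: V = 1.30 m/s, Re = 3.73×10^5, f = 0.01592, h_f = 9.23 m ≈ 9.85 m ✓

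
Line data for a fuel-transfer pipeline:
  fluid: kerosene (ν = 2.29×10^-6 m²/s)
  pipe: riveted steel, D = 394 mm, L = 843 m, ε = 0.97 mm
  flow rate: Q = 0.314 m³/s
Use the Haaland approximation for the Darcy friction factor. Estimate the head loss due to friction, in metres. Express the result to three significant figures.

V = 4Q/(πD²) = 4·0.314/(π·0.394²) = 2.575 m/s
Re = VD/ν = 2.575·0.394/2.29×10^-6 = 4.43×10^5 → turbulent
ε/D = 0.97/394 = 0.00246
Haaland: f = 0.02513
h_f = f(L/D)V²/(2g) = 0.02513·(843/0.394)·2.575²/(2·9.81) = 18.18 m

h_f ≈ 18.2 m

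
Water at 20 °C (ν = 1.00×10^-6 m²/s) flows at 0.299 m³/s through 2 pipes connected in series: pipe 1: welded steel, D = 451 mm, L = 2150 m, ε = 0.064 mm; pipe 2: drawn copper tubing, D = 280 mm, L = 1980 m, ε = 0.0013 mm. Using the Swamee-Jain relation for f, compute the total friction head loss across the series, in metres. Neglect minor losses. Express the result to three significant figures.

H ≈ 107 m

Pipe 1: V = 1.872 m/s, Re = 8.44×10^5, ε/D = 1.42×10^-4, f = 0.01426, h_1 = f(L/D)V²/2g = 12.14 m
Pipe 2: V = 4.856 m/s, Re = 1.36×10^6, ε/D = 4.64×10^-6, f = 0.01117, h_2 = f(L/D)V²/2g = 94.93 m
Series → Q common, losses add: H = Σh = 107.1 m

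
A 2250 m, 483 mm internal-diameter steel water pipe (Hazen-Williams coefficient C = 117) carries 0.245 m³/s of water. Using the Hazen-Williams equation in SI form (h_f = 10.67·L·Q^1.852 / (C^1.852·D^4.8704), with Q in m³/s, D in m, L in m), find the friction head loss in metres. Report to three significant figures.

h_f ≈ 9.08 m

h_f = 10.67·2250·0.245^1.852 / (117^1.852·0.483^4.8704) = 9.080 m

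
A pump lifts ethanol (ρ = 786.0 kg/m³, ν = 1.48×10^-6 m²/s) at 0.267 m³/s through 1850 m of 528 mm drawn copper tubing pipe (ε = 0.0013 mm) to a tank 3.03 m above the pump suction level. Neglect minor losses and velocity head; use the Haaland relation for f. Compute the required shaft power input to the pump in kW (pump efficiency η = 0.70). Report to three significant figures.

V = 4Q/(πD²) = 1.219 m/s; Re = 4.35×10^5; ε/D = 2.46×10^-6; f = 0.01342
h_f = f(L/D)V²/2g = 3.563 m
Total head H = z + h_f = 3.03 + 3.563 = 6.593 m
P_hyd = ρgQH = 786.0·9.81·0.267·6.593 = 13.57 kW
P_shaft = P_hyd/η = 13.57/0.70 = 19.39 kW

P_shaft ≈ 19.4 kW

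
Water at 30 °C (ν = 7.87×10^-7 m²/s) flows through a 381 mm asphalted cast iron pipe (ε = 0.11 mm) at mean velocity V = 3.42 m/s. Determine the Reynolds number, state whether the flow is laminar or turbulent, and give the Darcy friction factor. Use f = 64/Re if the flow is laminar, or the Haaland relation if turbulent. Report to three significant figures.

Re = VD/ν = 3.420·0.381/7.87×10^-7 = 1.66×10^6
Re > 4000 → turbulent; ε/D = 2.89×10^-4
Haaland: f = 0.01525

Re ≈ 1.66×10^6; turbulent; f ≈ 0.0153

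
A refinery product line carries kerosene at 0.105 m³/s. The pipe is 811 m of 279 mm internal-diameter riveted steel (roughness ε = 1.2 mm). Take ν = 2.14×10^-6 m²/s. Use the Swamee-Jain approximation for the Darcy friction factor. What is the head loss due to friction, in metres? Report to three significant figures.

h_f ≈ 13.0 m

V = 4Q/(πD²) = 4·0.105/(π·0.279²) = 1.717 m/s
Re = VD/ν = 1.717·0.279/2.14×10^-6 = 2.24×10^5 → turbulent
ε/D = 1.2/279 = 0.00430
Swamee-Jain: f = 0.02967
h_f = f(L/D)V²/(2g) = 0.02967·(811/0.279)·1.717²/(2·9.81) = 12.96 m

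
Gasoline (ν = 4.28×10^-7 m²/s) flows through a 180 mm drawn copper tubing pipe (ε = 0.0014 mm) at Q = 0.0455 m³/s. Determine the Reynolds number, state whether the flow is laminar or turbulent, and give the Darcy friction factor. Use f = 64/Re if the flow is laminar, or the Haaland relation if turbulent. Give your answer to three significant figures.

V = 4Q/(πD²) = 1.788 m/s
Re = VD/ν = 1.788·0.180/4.28×10^-7 = 7.52×10^5
Re > 4000 → turbulent; ε/D = 7.78×10^-6
Haaland: f = 0.01228

Re ≈ 7.52×10^5; turbulent; f ≈ 0.0123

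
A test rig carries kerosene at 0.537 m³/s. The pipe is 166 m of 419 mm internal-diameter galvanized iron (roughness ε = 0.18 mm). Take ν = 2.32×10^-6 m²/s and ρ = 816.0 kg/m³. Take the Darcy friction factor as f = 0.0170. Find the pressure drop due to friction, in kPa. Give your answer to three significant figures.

V = 4Q/(πD²) = 4·0.537/(π·0.419²) = 3.895 m/s
h_f = f(L/D)V²/(2g) = 0.01700·(166/0.419)·3.895²/(2·9.81) = 5.207 m
Δp = ρg·h_f = 816.0·9.81·5.207 = 41.68 kPa

Δp ≈ 41.7 kPa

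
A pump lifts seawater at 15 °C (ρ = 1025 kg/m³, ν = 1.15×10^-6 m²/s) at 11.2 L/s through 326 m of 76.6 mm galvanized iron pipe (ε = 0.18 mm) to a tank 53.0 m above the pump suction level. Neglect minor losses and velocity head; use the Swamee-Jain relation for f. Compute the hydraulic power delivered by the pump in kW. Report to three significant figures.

P_hyd ≈ 9.67 kW

V = 4Q/(πD²) = 2.430 m/s; Re = 1.62×10^5; ε/D = 0.00235; f = 0.02563
h_f = f(L/D)V²/2g = 32.83 m
Total head H = z + h_f = 53.0 + 32.83 = 85.83 m
P_hyd = ρgQH = 1025·9.81·0.0112·85.83 = 9.667 kW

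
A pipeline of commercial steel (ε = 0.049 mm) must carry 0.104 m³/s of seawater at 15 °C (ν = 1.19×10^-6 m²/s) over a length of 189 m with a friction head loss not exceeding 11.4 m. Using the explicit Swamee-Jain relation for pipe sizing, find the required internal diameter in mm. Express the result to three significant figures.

D ≈ 191 mm

Swamee-Jain (Type III): D = 0.66·[ε^1.25·(LQ²/(gh_f))^4.75 + ν·Q^9.4·(L/(gh_f))^5.2]^0.04
LQ²/(gh_f) = 0.01828; L/(gh_f) = 1.690
Term 1 = ε^1.25·(…)^4.75 = 2.28×10^-14; Term 2 = ν·Q^9.4·(…)^5.2 = 1.05×10^-14
D = 0.66·(2.28×10^-14 + 1.05×10^-14)^0.04 = 0.1907 m = 191 mm
Check: V = 3.64 m/s, Re = 5.83×10^5, f = 0.01584, h_f = 10.6 m ≈ 11.4 m ✓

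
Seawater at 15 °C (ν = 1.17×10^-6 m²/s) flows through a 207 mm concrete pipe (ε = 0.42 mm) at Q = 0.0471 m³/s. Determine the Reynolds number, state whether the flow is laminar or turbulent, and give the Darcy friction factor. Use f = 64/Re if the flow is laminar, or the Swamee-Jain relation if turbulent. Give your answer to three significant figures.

V = 4Q/(πD²) = 1.400 m/s
Re = VD/ν = 1.400·0.207/1.17×10^-6 = 2.48×10^5
Re > 4000 → turbulent; ε/D = 0.00203
Swamee-Jain: f = 0.02439

Re ≈ 2.48×10^5; turbulent; f ≈ 0.0244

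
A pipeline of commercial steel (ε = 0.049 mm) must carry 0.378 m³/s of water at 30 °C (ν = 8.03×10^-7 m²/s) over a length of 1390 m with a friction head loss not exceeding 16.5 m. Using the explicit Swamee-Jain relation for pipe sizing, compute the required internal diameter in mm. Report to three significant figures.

D ≈ 425 mm

Swamee-Jain (Type III): D = 0.66·[ε^1.25·(LQ²/(gh_f))^4.75 + ν·Q^9.4·(L/(gh_f))^5.2]^0.04
LQ²/(gh_f) = 1.227; L/(gh_f) = 8.587
Term 1 = ε^1.25·(…)^4.75 = 1.08×10^-5; Term 2 = ν·Q^9.4·(…)^5.2 = 6.15×10^-6
D = 0.66·(1.08×10^-5 + 6.15×10^-6)^0.04 = 0.4254 m = 425 mm
Check: V = 2.66 m/s, Re = 1.41×10^6, f = 0.01340, h_f = 15.8 m ≈ 16.5 m ✓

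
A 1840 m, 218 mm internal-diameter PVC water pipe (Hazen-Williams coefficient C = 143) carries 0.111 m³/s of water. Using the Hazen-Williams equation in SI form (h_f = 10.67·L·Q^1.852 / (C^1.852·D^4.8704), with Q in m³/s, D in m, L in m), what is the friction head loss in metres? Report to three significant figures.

h_f = 10.67·1840·0.111^1.852 / (143^1.852·0.218^4.8704) = 56.91 m

h_f ≈ 56.9 m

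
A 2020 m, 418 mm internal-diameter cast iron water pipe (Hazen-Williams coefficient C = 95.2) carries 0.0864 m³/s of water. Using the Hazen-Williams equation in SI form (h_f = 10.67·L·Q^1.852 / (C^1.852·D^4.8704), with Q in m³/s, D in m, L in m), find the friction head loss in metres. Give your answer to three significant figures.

h_f = 10.67·2020·0.0864^1.852 / (95.2^1.852·0.418^4.8704) = 3.504 m

h_f ≈ 3.50 m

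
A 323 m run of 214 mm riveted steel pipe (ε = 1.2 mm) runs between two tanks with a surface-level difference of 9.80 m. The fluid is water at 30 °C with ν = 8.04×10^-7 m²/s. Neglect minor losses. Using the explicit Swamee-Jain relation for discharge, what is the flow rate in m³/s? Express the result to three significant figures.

Swamee-Jain (Type II): Q = -0.965·√(gD⁵h_f/L)·ln[ε/(3.7D) + √(3.17ν²L/(gD³h_f))]
√(gD⁵h_f/L) = √(9.81·0.214⁵·9.80/323) = 0.01156
ε/(3.7D) = 0.00152; √(3.17ν²L/(gD³h_f)) = 2.65×10^-5
Q = -0.965·0.01156·ln(0.001542) = 0.07221 m³/s
Check: V = 2.01 m/s, Re = 5.34×10^5, f = 0.03170, h_f = 9.83 m ≈ 9.80 m ✓

Q ≈ 0.0722 m³/s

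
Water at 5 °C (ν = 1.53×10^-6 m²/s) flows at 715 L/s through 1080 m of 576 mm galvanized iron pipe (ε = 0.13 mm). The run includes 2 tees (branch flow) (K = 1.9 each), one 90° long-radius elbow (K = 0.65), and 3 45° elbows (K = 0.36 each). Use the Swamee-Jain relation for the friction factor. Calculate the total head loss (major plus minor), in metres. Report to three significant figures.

V = 4Q/(πD²) = 2.744 m/s; V²/2g = 0.3837 m
Re = 1.03×10^6, ε/D = 2.26×10^-4 → f = 0.01502 (Swamee-Jain)
Major: h_f = f(L/D)·V²/2g = 0.01502·1875·0.3837 = 10.81 m
Minor: ΣK = 5.53; h_m = ΣK·V²/2g = 2.122 m
Total H_L = 10.81 + 2.122 = 12.93 m

H_L ≈ 12.9 m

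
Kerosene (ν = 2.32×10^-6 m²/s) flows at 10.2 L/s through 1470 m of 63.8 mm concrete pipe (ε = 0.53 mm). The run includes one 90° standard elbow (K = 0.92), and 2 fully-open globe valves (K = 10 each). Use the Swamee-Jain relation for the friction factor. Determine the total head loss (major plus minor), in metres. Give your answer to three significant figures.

V = 4Q/(πD²) = 3.191 m/s; V²/2g = 0.5188 m
Re = 8.77×10^4, ε/D = 0.00831 → f = 0.03667 (Swamee-Jain)
Major: h_f = f(L/D)·V²/2g = 0.03667·23041·0.5188 = 438.4 m
Minor: ΣK = 20.9; h_m = ΣK·V²/2g = 10.85 m
Total H_L = 438.4 + 10.85 = 449.3 m

H_L ≈ 449 m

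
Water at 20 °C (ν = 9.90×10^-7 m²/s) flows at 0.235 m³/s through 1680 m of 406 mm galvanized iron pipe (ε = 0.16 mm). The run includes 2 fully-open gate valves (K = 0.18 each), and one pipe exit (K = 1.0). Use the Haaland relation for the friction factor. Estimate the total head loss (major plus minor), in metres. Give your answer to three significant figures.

H_L ≈ 11.7 m

V = 4Q/(πD²) = 1.815 m/s; V²/2g = 0.1679 m
Re = 7.44×10^5, ε/D = 3.94×10^-4 → f = 0.01656 (Haaland)
Major: h_f = f(L/D)·V²/2g = 0.01656·4138·0.1679 = 11.51 m
Minor: ΣK = 1.36; h_m = ΣK·V²/2g = 0.2284 m
Total H_L = 11.51 + 0.2284 = 11.74 m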